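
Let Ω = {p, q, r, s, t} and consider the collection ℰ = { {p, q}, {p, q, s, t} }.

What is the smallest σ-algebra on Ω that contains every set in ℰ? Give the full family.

|σ(ℰ)| = 8.  σ(ℰ) = { ∅, {r}, {p, q}, {s, t}, {p, q, r}, {r, s, t}, {p, q, s, t}, Ω }

Derivation:
Initial family (4 sets): { ∅, {p, q}, {p, q, s, t}, Ω }.
Pass 1: 2 new —
  {r}  = ᶜ of {p, q, s, t}
  {r, s, t}  = ᶜ of {p, q}
  |family| = 6
Pass 2 adds 1:
  {p, q, r}  = {r} ∪ {p, q}
  |family| = 7
Pass 3. New:
  {s, t}  = ᶜ of {p, q, r}
  |family| = 8
Pass 4: no new sets; the family is a σ-algebra.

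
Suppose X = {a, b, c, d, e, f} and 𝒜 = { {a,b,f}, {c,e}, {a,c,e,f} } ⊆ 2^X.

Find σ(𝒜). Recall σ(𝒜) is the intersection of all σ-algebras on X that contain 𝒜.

Initial family (5 sets): { {}, {c,e}, {a,b,f}, {a,c,e,f}, X }.
Step 1: +4 →
  {b,d}  = ᶜ of {a,c,e,f}
  {c,d,e}  = ᶜ of {a,b,f}
  {a,b,d,f}  = ᶜ of {c,e}
  {a,b,c,e,f}  = {a,c,e,f} ∪ {a,b,f}
  — 9 sets.
Step 2: 3 new —
  {d}  = ᶜ of {a,b,c,e,f}
  {b,c,d,e}  = {c,d,e} ∪ {b,d}
  {a,c,d,e,f}  = {a,c,e,f} ∪ {c,d,e}
  — 12 sets.
Step 3: 2 new —
  {b}  = ᶜ of {a,c,d,e,f}
  {a,f}  = ᶜ of {b,c,d,e}
  — 14 sets.
Step 4 adds 2:
  {a,d,f}  = {a,f} ∪ {d}
  {b,c,e}  = {c,e} ∪ {b}
  — 16 sets.
Step 5: no new sets; the family is a σ-algebra.

|σ(𝒜)| = 16.  σ(𝒜) = { {}, {b}, {d}, {a,f}, {b,d}, {c,e}, {a,b,f}, {a,d,f}, {b,c,e}, {c,d,e}, {a,b,d,f}, {a,c,e,f}, {b,c,d,e}, {a,b,c,e,f}, {a,c,d,e,f}, X }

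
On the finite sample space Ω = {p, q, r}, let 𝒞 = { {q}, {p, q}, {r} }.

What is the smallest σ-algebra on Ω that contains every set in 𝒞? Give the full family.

|σ(𝒞)| = 8.  σ(𝒞) = { ∅, {p}, {q}, {r}, {p, q}, {p, r}, {q, r}, Ω }

Derivation:
Seed the family with 𝒞 together with ∅ and Ω: { ∅, {q}, {r}, {p, q}, Ω }.
Iteration 1: +2 →
  {p, r}  = ᶜ of {q}
  {q, r}  = {r} ∪ {q}
  (now 7)
Iteration 2 adds 1:
  {p}  = ᶜ of {q, r}
  (now 8)
Iteration 3: stable.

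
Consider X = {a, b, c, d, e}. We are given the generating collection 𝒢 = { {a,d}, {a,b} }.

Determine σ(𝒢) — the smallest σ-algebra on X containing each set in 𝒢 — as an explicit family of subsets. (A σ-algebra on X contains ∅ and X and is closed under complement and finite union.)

Seed the family with 𝒢 together with ∅ and X: { {}, {a,b}, {a,d}, X }.
Pass 1: +3 →
  {a,b,d}  = {a,b} ∪ {a,d}
  {b,c,e}  = ᶜ of {a,d}
  {c,d,e}  = ᶜ of {a,b}
  — 7 sets.
Pass 2. New:
  {c,e}  = ᶜ of {a,b,d}
  {a,b,c,e}  = {b,c,e} ∪ {a,b}
  {a,c,d,e}  = {c,d,e} ∪ {a,d}
  {b,c,d,e}  = {c,d,e} ∪ {b,c,e}
  — 11 sets.
Pass 3 adds 3:
  {a}  = ᶜ of {b,c,d,e}
  {b}  = ᶜ of {a,c,d,e}
  {d}  = ᶜ of {a,b,c,e}
  — 14 sets.
Pass 4 adds 2:
  {b,d}  = {d} ∪ {b}
  {a,c,e}  = {c,e} ∪ {a}
  — 16 sets.
Pass 5: already closed under ᶜ and ∪.

|σ(𝒢)| = 16.  σ(𝒢) = { {}, {a}, {b}, {d}, {a,b}, {a,d}, {b,d}, {c,e}, {a,b,d}, {a,c,e}, {b,c,e}, {c,d,e}, {a,b,c,e}, {a,c,d,e}, {b,c,d,e}, X }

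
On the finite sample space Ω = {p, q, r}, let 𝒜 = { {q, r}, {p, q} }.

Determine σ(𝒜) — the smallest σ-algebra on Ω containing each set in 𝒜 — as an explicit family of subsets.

Answer: σ(𝒜) = { {}, {p}, {q}, {r}, {p, q}, {p, r}, {q, r}, Ω }

Check:
Start: 𝒜 ∪ {∅, Ω} = { {}, {p, q}, {q, r}, Ω }.
Step 1: +2 →
  {p}  = {q, r}ᶜ
  {r}  = {p, q}ᶜ
  (now 6)
Step 2. New:
  {p, r}  = {r} ∪ {p}
  (now 7)
Step 3 (1 new):
  {q}  = {p, r}ᶜ
  (now 8)
After Step 4 the family is unchanged; done.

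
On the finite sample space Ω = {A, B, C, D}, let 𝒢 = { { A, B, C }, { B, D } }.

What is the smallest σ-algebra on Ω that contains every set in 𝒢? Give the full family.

σ(𝒢) = { {  }, { B }, { D }, { A, C }, { B, D }, { A, B, C }, { A, C, D }, Ω }

Check:
Take S₀ = 𝒢 ∪ {∅, Ω} = { {  }, { B, D }, { A, B, C }, Ω }.
Step 1: +2 →
  { D }  = { A, B, C }ᶜ
  { A, C }  = { B, D }ᶜ
  [6 total]
Step 2: 1 new —
  { A, C, D }  = { A, C } ∪ { D }
  [7 total]
Step 3. New:
  { B }  = { A, C, D }ᶜ
  [8 total]
After Step 4 the family is unchanged; done.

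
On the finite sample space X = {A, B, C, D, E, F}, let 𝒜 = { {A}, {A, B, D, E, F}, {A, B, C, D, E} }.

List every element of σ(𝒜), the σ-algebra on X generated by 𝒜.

σ(𝒜) (16 sets): { {}, {A}, {C}, {F}, {A, C}, {A, F}, {C, F}, {A, C, F}, {B, D, E}, {A, B, D, E}, {B, C, D, E}, {B, D, E, F}, {A, B, C, D, E}, {A, B, D, E, F}, {B, C, D, E, F}, X }

Working:
Seed the family with 𝒜 together with ∅ and X: { {}, {A}, {A, B, C, D, E}, {A, B, D, E, F}, X }.
Step 1 adds 3:
  {C}  = {A, B, D, E, F}ᶜ
  {F}  = {A, B, C, D, E}ᶜ
  {B, C, D, E, F}  = {A}ᶜ
Step 2. New:
  {A, C}  = {C} ∪ {A}
  {A, F}  = {A} ∪ {F}
  {C, F}  = {C} ∪ {F}
Step 3 (4 new):
  {A, C, F}  = {C} ∪ {A, F}
  {A, B, D, E}  = {C, F}ᶜ
  {B, C, D, E}  = {A, F}ᶜ
  {B, D, E, F}  = {A, C}ᶜ
Step 4: 1 new —
  {B, D, E}  = {A, C, F}ᶜ
Step 5: already closed under ᶜ and ∪.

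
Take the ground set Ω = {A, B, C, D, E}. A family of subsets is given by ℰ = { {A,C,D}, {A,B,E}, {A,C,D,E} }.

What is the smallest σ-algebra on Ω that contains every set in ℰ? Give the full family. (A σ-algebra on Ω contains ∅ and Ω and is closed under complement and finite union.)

σ(ℰ) = { {}, {A}, {B}, {E}, {A,B}, {A,E}, {B,E}, {C,D}, {A,B,E}, {A,C,D}, {B,C,D}, {C,D,E}, {A,B,C,D}, {A,C,D,E}, {B,C,D,E}, Ω }

Derivation:
Begin from { {}, {A,B,E}, {A,C,D}, {A,C,D,E}, Ω } (that is, ℰ plus ∅ and Ω).
Pass 1 (3 new):
  {B}  = Ω∖{A,C,D,E}
  {B,E}  = Ω∖{A,C,D}
  {C,D}  = Ω∖{A,B,E}
  (now 8)
Pass 2 (3 new):
  {B,C,D}  = {C,D} ∪ {B}
  {A,B,C,D}  = {A,C,D} ∪ {B}
  {B,C,D,E}  = {B,E} ∪ {C,D}
  (now 11)
Pass 3. New:
  {A}  = Ω∖{B,C,D,E}
  {E}  = Ω∖{A,B,C,D}
  {A,E}  = Ω∖{B,C,D}
  (now 14)
Pass 4: +2 →
  {A,B}  = {B} ∪ {A}
  {C,D,E}  = {C,D} ∪ {E}
  (now 16)
Pass 5: already closed under ᶜ and ∪.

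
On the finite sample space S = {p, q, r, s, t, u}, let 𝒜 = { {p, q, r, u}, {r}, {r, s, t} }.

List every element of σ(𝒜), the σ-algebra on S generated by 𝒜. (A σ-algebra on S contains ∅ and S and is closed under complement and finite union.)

σ(𝒜) (8 sets): { ∅, {r}, {s, t}, {p, q, u}, {r, s, t}, {p, q, r, u}, {p, q, s, t, u}, S }

Trace:
Start: 𝒜 ∪ {∅, S} = { ∅, {r}, {r, s, t}, {p, q, r, u}, S }.
Round 1 (3 new):
  {s, t}  = complement {p, q, r, u}
  {p, q, u}  = complement {r, s, t}
  {p, q, s, t, u}  = complement {r}
  (now 8)
After Round 2 the family is unchanged; done.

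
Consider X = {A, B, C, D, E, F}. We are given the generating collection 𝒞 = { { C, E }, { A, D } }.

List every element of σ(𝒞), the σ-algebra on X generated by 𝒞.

Initial family (4 sets): { {}, { A, D }, { C, E }, X }.
Iteration 1 adds 3:
  { A, B, D, F }  = X∖{ C, E }
  { A, C, D, E }  = { C, E } ∪ { A, D }
  { B, C, E, F }  = X∖{ A, D }
  |family| = 7
Iteration 2: 1 new —
  { B, F }  = X∖{ A, C, D, E }
  |family| = 8
Iteration 3: stable.

|σ(𝒞)| = 8.  σ(𝒞) = { {}, { A, D }, { B, F }, { C, E }, { A, B, D, F }, { A, C, D, E }, { B, C, E, F }, X }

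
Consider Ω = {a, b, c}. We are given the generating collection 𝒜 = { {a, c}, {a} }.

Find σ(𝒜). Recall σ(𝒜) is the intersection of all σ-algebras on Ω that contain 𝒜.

Answer: σ(𝒜) = { ∅, {a}, {b}, {c}, {a, b}, {a, c}, {b, c}, Ω }

Check:
Begin from { ∅, {a}, {a, c}, Ω } (that is, 𝒜 plus ∅ and Ω).
Iteration 1 adds 2:
  {b}  = {a, c}ᶜ
  {b, c}  = {a}ᶜ
  |family| = 6
Iteration 2: 1 new —
  {a, b}  = {b} ∪ {a}
  |family| = 7
Iteration 3: 1 new —
  {c}  = {a, b}ᶜ
  |family| = 8
After Iteration 4 the family is unchanged; done.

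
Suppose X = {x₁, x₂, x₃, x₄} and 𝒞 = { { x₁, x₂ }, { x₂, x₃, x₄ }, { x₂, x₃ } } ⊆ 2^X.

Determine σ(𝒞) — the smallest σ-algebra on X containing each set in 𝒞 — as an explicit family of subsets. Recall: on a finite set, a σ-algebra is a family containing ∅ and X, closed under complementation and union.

σ(𝒞) = { {  }, { x₁ }, { x₂ }, { x₃ }, { x₄ }, { x₁, x₂ }, { x₁, x₃ }, { x₁, x₄ }, { x₂, x₃ }, { x₂, x₄ }, { x₃, x₄ }, { x₁, x₂, x₃ }, { x₁, x₂, x₄ }, { x₁, x₃, x₄ }, { x₂, x₃, x₄ }, X }

Check:
Take S₀ = 𝒞 ∪ {∅, X} = { {  }, { x₁, x₂ }, { x₂, x₃ }, { x₂, x₃, x₄ }, X }.
Step 1 (4 new):
  { x₁ }  = { x₂, x₃, x₄ }ᶜ
  { x₁, x₄ }  = { x₂, x₃ }ᶜ
  { x₃, x₄ }  = { x₁, x₂ }ᶜ
  { x₁, x₂, x₃ }  = { x₂, x₃ } ∪ { x₁, x₂ }
Step 2. New:
  { x₄ }  = { x₁, x₂, x₃ }ᶜ
  { x₁, x₂, x₄ }  = { x₁, x₂ } ∪ { x₁, x₄ }
  { x₁, x₃, x₄ }  = { x₃, x₄ } ∪ { x₁, x₄ }
Step 3: 2 new —
  { x₂ }  = { x₁, x₃, x₄ }ᶜ
  { x₃ }  = { x₁, x₂, x₄ }ᶜ
Step 4. New:
  { x₁, x₃ }  = { x₃ } ∪ { x₁ }
  { x₂, x₄ }  = { x₄ } ∪ { x₂ }
Step 5: stable.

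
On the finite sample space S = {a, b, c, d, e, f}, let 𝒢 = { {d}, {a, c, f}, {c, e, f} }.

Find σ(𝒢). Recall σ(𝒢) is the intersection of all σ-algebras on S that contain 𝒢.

σ(𝒢) = { ∅, {a}, {b}, {d}, {e}, {a, b}, {a, d}, {a, e}, {b, d}, {b, e}, {c, f}, {d, e}, {a, b, d}, {a, b, e}, {a, c, f}, {a, d, e}, {b, c, f}, {b, d, e}, {c, d, f}, {c, e, f}, {a, b, c, f}, {a, b, d, e}, {a, c, d, f}, {a, c, e, f}, {b, c, d, f}, {b, c, e, f}, {c, d, e, f}, {a, b, c, d, f}, {a, b, c, e, f}, {a, c, d, e, f}, {b, c, d, e, f}, S }

Check:
Seed the family with 𝒢 together with ∅ and S: { ∅, {d}, {a, c, f}, {c, e, f}, S }.
Round 1: 6 new —
  {a, b, d}  = {c, e, f}ᶜ
  {b, d, e}  = {a, c, f}ᶜ
  {a, c, d, f}  = {a, c, f} ∪ {d}
  {a, c, e, f}  = {a, c, f} ∪ {c, e, f}
  {c, d, e, f}  = {c, e, f} ∪ {d}
  {a, b, c, e, f}  = {d}ᶜ
  [11 total]
Round 2. New:
  {a, b}  = {c, d, e, f}ᶜ
  {b, d}  = {a, c, e, f}ᶜ
  {b, e}  = {a, c, d, f}ᶜ
  {a, b, d, e}  = {a, b, d} ∪ {b, d, e}
  {a, b, c, d, f}  = {a, c, f} ∪ {a, b, d}
  {a, c, d, e, f}  = {a, c, e, f} ∪ {c, d, e, f}
  {b, c, d, e, f}  = {c, d, e, f} ∪ {b, d, e}
  [18 total]
Round 3: 7 new —
  {a}  = {b, c, d, e, f}ᶜ
  {b}  = {a, c, d, e, f}ᶜ
  {e}  = {a, b, c, d, f}ᶜ
  {c, f}  = {a, b, d, e}ᶜ
  {a, b, e}  = {b, e} ∪ {a, b}
  {a, b, c, f}  = {a, b} ∪ {a, c, f}
  {b, c, e, f}  = {b, e} ∪ {c, e, f}
  [25 total]
Round 4: +6 →
  {a, d}  = {b, c, e, f}ᶜ
  {a, e}  = {a} ∪ {e}
  {d, e}  = {a, b, c, f}ᶜ
  {b, c, f}  = {b} ∪ {c, f}
  {c, d, f}  = {a, b, e}ᶜ
  {b, c, d, f}  = {c, f} ∪ {b, d}
  [31 total]
Round 5 (1 new):
  {a, d, e}  = {b, c, f}ᶜ
  [32 total]
Round 6 adds nothing — fixpoint reached.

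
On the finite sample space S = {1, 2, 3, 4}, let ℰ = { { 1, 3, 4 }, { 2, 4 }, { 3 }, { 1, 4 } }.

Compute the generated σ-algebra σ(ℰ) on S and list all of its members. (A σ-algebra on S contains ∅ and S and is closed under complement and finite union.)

Begin from { {}, { 3 }, { 1, 4 }, { 2, 4 }, { 1, 3, 4 }, S } (that is, ℰ plus ∅ and S).
Iteration 1: +5 →
  { 2 }  = { 1, 3, 4 }ᶜ
  { 1, 3 }  = { 2, 4 }ᶜ
  { 2, 3 }  = { 1, 4 }ᶜ
  { 1, 2, 4 }  = { 3 }ᶜ
  { 2, 3, 4 }  = { 3 } ∪ { 2, 4 }
  |family| = 11
Iteration 2 adds 2:
  { 1 }  = { 2, 3, 4 }ᶜ
  { 1, 2, 3 }  = { 2 } ∪ { 1, 3 }
  |family| = 13
Iteration 3 adds 2:
  { 4 }  = { 1, 2, 3 }ᶜ
  { 1, 2 }  = { 2 } ∪ { 1 }
  |family| = 15
Iteration 4. New:
  { 3, 4 }  = { 1, 2 }ᶜ
  |family| = 16
After Iteration 5 the family is unchanged; done.

Therefore σ(ℰ) = { {}, { 1 }, { 2 }, { 3 }, { 4 }, { 1, 2 }, { 1, 3 }, { 1, 4 }, { 2, 3 }, { 2, 4 }, { 3, 4 }, { 1, 2, 3 }, { 1, 2, 4 }, { 1, 3, 4 }, { 2, 3, 4 }, S } (|σ(ℰ)| = 16).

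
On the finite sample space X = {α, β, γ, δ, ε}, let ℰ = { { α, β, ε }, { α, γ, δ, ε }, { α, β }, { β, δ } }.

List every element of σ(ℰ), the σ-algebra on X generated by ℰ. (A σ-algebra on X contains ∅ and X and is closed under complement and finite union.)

|σ(ℰ)| = 32.  σ(ℰ) = { {  }, { α }, { β }, { γ }, { δ }, { ε }, { α, β }, { α, γ }, { α, δ }, { α, ε }, { β, γ }, { β, δ }, { β, ε }, { γ, δ }, { γ, ε }, { δ, ε }, { α, β, γ }, { α, β, δ }, { α, β, ε }, { α, γ, δ }, { α, γ, ε }, { α, δ, ε }, { β, γ, δ }, { β, γ, ε }, { β, δ, ε }, { γ, δ, ε }, { α, β, γ, δ }, { α, β, γ, ε }, { α, β, δ, ε }, { α, γ, δ, ε }, { β, γ, δ, ε }, X }

Check:
Begin from { {  }, { α, β }, { β, δ }, { α, β, ε }, { α, γ, δ, ε }, X } (that is, ℰ plus ∅ and X).
Pass 1 (6 new):
  { β }  = X∖{ α, γ, δ, ε }
  { γ, δ }  = X∖{ α, β, ε }
  { α, β, δ }  = { α, β } ∪ { β, δ }
  { α, γ, ε }  = X∖{ β, δ }
  { γ, δ, ε }  = X∖{ α, β }
  { α, β, δ, ε }  = { α, β, ε } ∪ { β, δ }
  (now 12)
Pass 2. New:
  { γ }  = X∖{ α, β, δ, ε }
  { γ, ε }  = X∖{ α, β, δ }
  { β, γ, δ }  = { γ, δ } ∪ { β }
  { α, β, γ, δ }  = { γ, δ } ∪ { α, β }
  { α, β, γ, ε }  = { α, β } ∪ { α, γ, ε }
  { β, γ, δ, ε }  = { γ, δ, ε } ∪ { β }
  (now 18)
Pass 3: +7 →
  { α }  = X∖{ β, γ, δ, ε }
  { δ }  = X∖{ α, β, γ, ε }
  { ε }  = X∖{ α, β, γ, δ }
  { α, ε }  = X∖{ β, γ, δ }
  { β, γ }  = { γ } ∪ { β }
  { α, β, γ }  = { γ } ∪ { α, β }
  { β, γ, ε }  = { β } ∪ { γ, ε }
  (now 25)
Pass 4 adds 7:
  { α, γ }  = { γ } ∪ { α }
  { α, δ }  = X∖{ β, γ, ε }
  { β, ε }  = { β } ∪ { ε }
  { δ, ε }  = X∖{ α, β, γ }
  { α, γ, δ }  = { γ, δ } ∪ { α }
  { α, δ, ε }  = X∖{ β, γ }
  { β, δ, ε }  = { ε } ∪ { β, δ }
  (now 32)
Pass 5 adds nothing — fixpoint reached.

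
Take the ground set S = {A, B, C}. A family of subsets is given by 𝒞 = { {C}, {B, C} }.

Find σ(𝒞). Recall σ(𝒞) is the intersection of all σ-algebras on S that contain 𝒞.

Initial family (4 sets): { ∅, {C}, {B, C}, S }.
Iteration 1: 2 new —
  {A}  = {B, C}ᶜ
  {A, B}  = {C}ᶜ
Iteration 2: +1 →
  {A, C}  = {C} ∪ {A}
Iteration 3: 1 new —
  {B}  = {A, C}ᶜ
After Iteration 4 the family is unchanged; done.

|σ(𝒞)| = 8.  σ(𝒞) = { ∅, {A}, {B}, {C}, {A, B}, {A, C}, {B, C}, S }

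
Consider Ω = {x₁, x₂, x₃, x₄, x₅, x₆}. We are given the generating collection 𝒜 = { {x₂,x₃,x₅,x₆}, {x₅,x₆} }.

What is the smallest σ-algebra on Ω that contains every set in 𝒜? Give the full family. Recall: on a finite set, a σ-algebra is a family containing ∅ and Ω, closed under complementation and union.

Take S₀ = 𝒜 ∪ {∅, Ω} = { ∅, {x₅,x₆}, {x₂,x₃,x₅,x₆}, Ω }.
Step 1 (2 new):
  {x₁,x₄}  = ᶜ of {x₂,x₃,x₅,x₆}
  {x₁,x₂,x₃,x₄}  = ᶜ of {x₅,x₆}
  |family| = 6
Step 2 (1 new):
  {x₁,x₄,x₅,x₆}  = {x₁,x₄} ∪ {x₅,x₆}
  |family| = 7
Step 3. New:
  {x₂,x₃}  = ᶜ of {x₁,x₄,x₅,x₆}
  |family| = 8
Step 4: already closed under ᶜ and ∪.

σ(𝒜) = { ∅, {x₁,x₄}, {x₂,x₃}, {x₅,x₆}, {x₁,x₂,x₃,x₄}, {x₁,x₄,x₅,x₆}, {x₂,x₃,x₅,x₆}, Ω }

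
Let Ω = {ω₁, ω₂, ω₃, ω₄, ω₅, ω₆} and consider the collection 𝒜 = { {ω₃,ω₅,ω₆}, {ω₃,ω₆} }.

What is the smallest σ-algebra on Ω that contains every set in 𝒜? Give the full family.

Answer: σ(𝒜) = { {}, {ω₅}, {ω₃,ω₆}, {ω₁,ω₂,ω₄}, {ω₃,ω₅,ω₆}, {ω₁,ω₂,ω₄,ω₅}, {ω₁,ω₂,ω₃,ω₄,ω₆}, Ω }

Trace:
Begin from { {}, {ω₃,ω₆}, {ω₃,ω₅,ω₆}, Ω } (that is, 𝒜 plus ∅ and Ω).
Step 1. New:
  {ω₁,ω₂,ω₄}  = ᶜ of {ω₃,ω₅,ω₆}
  {ω₁,ω₂,ω₄,ω₅}  = ᶜ of {ω₃,ω₆}
  [6 total]
Step 2. New:
  {ω₁,ω₂,ω₃,ω₄,ω₆}  = {ω₃,ω₆} ∪ {ω₁,ω₂,ω₄}
  [7 total]
Step 3: +1 →
  {ω₅}  = ᶜ of {ω₁,ω₂,ω₃,ω₄,ω₆}
  [8 total]
After Step 4 the family is unchanged; done.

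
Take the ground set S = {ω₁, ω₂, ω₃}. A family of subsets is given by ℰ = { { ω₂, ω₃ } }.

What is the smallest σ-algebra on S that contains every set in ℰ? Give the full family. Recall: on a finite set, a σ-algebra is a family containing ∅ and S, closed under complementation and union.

Start: ℰ ∪ {∅, S} = { {}, { ω₂, ω₃ }, S }.
Step 1: +1 →
  { ω₁ }  = ᶜ of { ω₂, ω₃ }
  |family| = 4
Step 2 adds nothing — fixpoint reached.

σ(ℰ) = { {}, { ω₁ }, { ω₂, ω₃ }, S }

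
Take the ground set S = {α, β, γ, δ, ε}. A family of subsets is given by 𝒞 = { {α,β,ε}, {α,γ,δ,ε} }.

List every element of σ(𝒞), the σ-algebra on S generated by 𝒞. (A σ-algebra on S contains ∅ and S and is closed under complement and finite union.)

σ(𝒞) = { ∅, {β}, {α,ε}, {γ,δ}, {α,β,ε}, {β,γ,δ}, {α,γ,δ,ε}, S }

Working:
Begin from { ∅, {α,β,ε}, {α,γ,δ,ε}, S } (that is, 𝒞 plus ∅ and S).
Pass 1: 2 new —
  {β}  = complement {α,γ,δ,ε}
  {γ,δ}  = complement {α,β,ε}
Pass 2. New:
  {β,γ,δ}  = {γ,δ} ∪ {β}
Pass 3 adds 1:
  {α,ε}  = complement {β,γ,δ}
After Pass 4 the family is unchanged; done.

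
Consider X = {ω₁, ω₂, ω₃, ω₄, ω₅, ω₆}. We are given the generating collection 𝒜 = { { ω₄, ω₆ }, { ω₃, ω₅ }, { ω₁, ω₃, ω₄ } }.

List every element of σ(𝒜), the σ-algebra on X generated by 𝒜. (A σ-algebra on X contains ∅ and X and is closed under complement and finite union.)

Start: 𝒜 ∪ {∅, X} = { {  }, { ω₃, ω₅ }, { ω₄, ω₆ }, { ω₁, ω₃, ω₄ }, X }.
Pass 1. New:
  { ω₂, ω₅, ω₆ }  = ᶜ of { ω₁, ω₃, ω₄ }
  { ω₁, ω₂, ω₃, ω₅ }  = ᶜ of { ω₄, ω₆ }
  { ω₁, ω₂, ω₄, ω₆ }  = ᶜ of { ω₃, ω₅ }
  { ω₁, ω₃, ω₄, ω₅ }  = { ω₁, ω₃, ω₄ } ∪ { ω₃, ω₅ }
  { ω₁, ω₃, ω₄, ω₆ }  = { ω₁, ω₃, ω₄ } ∪ { ω₄, ω₆ }
  { ω₃, ω₄, ω₅, ω₆ }  = { ω₃, ω₅ } ∪ { ω₄, ω₆ }
Pass 2 (11 new):
  { ω₁, ω₂ }  = ᶜ of { ω₃, ω₄, ω₅, ω₆ }
  { ω₂, ω₅ }  = ᶜ of { ω₁, ω₃, ω₄, ω₆ }
  { ω₂, ω₆ }  = ᶜ of { ω₁, ω₃, ω₄, ω₅ }
  { ω₂, ω₃, ω₅, ω₆ }  = { ω₂, ω₅, ω₆ } ∪ { ω₃, ω₅ }
  { ω₂, ω₄, ω₅, ω₆ }  = { ω₂, ω₅, ω₆ } ∪ { ω₄, ω₆ }
  { ω₁, ω₂, ω₃, ω₄, ω₅ }  = { ω₁, ω₃, ω₄ } ∪ { ω₁, ω₂, ω₃, ω₅ }
  { ω₁, ω₂, ω₃, ω₄, ω₆ }  = { ω₁, ω₂, ω₄, ω₆ } ∪ { ω₁, ω₃, ω₄ }
  { ω₁, ω₂, ω₃, ω₅, ω₆ }  = { ω₂, ω₅, ω₆ } ∪ { ω₁, ω₂, ω₃, ω₅ }
  { ω₁, ω₂, ω₄, ω₅, ω₆ }  = { ω₁, ω₂, ω₄, ω₆ } ∪ { ω₂, ω₅, ω₆ }
  { ω₁, ω₃, ω₄, ω₅, ω₆ }  = { ω₃, ω₄, ω₅, ω₆ } ∪ { ω₁, ω₃, ω₄ }
  { ω₂, ω₃, ω₄, ω₅, ω₆ }  = { ω₃, ω₄, ω₅, ω₆ } ∪ { ω₂, ω₅, ω₆ }
Pass 3: 14 new —
  { ω₁ }  = ᶜ of { ω₂, ω₃, ω₄, ω₅, ω₆ }
  { ω₂ }  = ᶜ of { ω₁, ω₃, ω₄, ω₅, ω₆ }
  { ω₃ }  = ᶜ of { ω₁, ω₂, ω₄, ω₅, ω₆ }
  { ω₄ }  = ᶜ of { ω₁, ω₂, ω₃, ω₅, ω₆ }
  { ω₅ }  = ᶜ of { ω₁, ω₂, ω₃, ω₄, ω₆ }
  { ω₆ }  = ᶜ of { ω₁, ω₂, ω₃, ω₄, ω₅ }
  { ω₁, ω₃ }  = ᶜ of { ω₂, ω₄, ω₅, ω₆ }
  { ω₁, ω₄ }  = ᶜ of { ω₂, ω₃, ω₅, ω₆ }
  { ω₁, ω₂, ω₅ }  = { ω₂, ω₅ } ∪ { ω₁, ω₂ }
  { ω₁, ω₂, ω₆ }  = { ω₁, ω₂ } ∪ { ω₂, ω₆ }
  { ω₂, ω₃, ω₅ }  = { ω₂, ω₅ } ∪ { ω₃, ω₅ }
  { ω₂, ω₄, ω₆ }  = { ω₄, ω₆ } ∪ { ω₂, ω₆ }
  { ω₁, ω₂, ω₃, ω₄ }  = { ω₁, ω₃, ω₄ } ∪ { ω₁, ω₂ }
  { ω₁, ω₂, ω₅, ω₆ }  = { ω₁, ω₂ } ∪ { ω₂, ω₅, ω₆ }
Pass 4 adds 24:
  { ω₁, ω₅ }  = { ω₁ } ∪ { ω₅ }
  { ω₁, ω₆ }  = { ω₁ } ∪ { ω₆ }
  { ω₂, ω₃ }  = { ω₂ } ∪ { ω₃ }
  { ω₂, ω₄ }  = { ω₂ } ∪ { ω₄ }
  { ω₃, ω₄ }  = ᶜ of { ω₁, ω₂, ω₅, ω₆ }
  { ω₃, ω₆ }  = { ω₆ } ∪ { ω₃ }
  { ω₄, ω₅ }  = { ω₅ } ∪ { ω₄ }
  { ω₅, ω₆ }  = ᶜ of { ω₁, ω₂, ω₃, ω₄ }
  { ω₁, ω₂, ω₃ }  = { ω₁, ω₂ } ∪ { ω₃ }
  { ω₁, ω₂, ω₄ }  = { ω₁, ω₂ } ∪ { ω₁, ω₄ }
  { ω₁, ω₃, ω₅ }  = ᶜ of { ω₂, ω₄, ω₆ }
  { ω₁, ω₃, ω₆ }  = { ω₆ } ∪ { ω₁, ω₃ }
  { ω₁, ω₄, ω₅ }  = { ω₅ } ∪ { ω₁, ω₄ }
  { ω₁, ω₄, ω₆ }  = ᶜ of { ω₂, ω₃, ω₅ }
  { ω₂, ω₃, ω₆ }  = { ω₂, ω₆ } ∪ { ω₃ }
  { ω₂, ω₄, ω₅ }  = { ω₂, ω₅ } ∪ { ω₄ }
  { ω₃, ω₄, ω₅ }  = ᶜ of { ω₁, ω₂, ω₆ }
  { ω₃, ω₄, ω₆ }  = ᶜ of { ω₁, ω₂, ω₅ }
  { ω₃, ω₅, ω₆ }  = { ω₆ } ∪ { ω₃, ω₅ }
  { ω₄, ω₅, ω₆ }  = { ω₅ } ∪ { ω₄, ω₆ }
  { ω₁, ω₂, ω₃, ω₆ }  = { ω₂, ω₆ } ∪ { ω₁, ω₃ }
  { ω₁, ω₂, ω₄, ω₅ }  = { ω₂, ω₅ } ∪ { ω₁, ω₄ }
  { ω₂, ω₃, ω₄, ω₅ }  = { ω₂, ω₃, ω₅ } ∪ { ω₄ }
  { ω₂, ω₃, ω₄, ω₆ }  = { ω₂, ω₄, ω₆ } ∪ { ω₃ }
Pass 5. New:
  { ω₁, ω₅, ω₆ }  = { ω₅, ω₆ } ∪ { ω₁, ω₆ }
  { ω₂, ω₃, ω₄ }  = { ω₃, ω₄ } ∪ { ω₂ }
  { ω₁, ω₃, ω₅, ω₆ }  = ᶜ of { ω₂, ω₄ }
  { ω₁, ω₄, ω₅, ω₆ }  = ᶜ of { ω₂, ω₃ }
Pass 6 adds nothing — fixpoint reached.

σ(𝒜) = { {  }, { ω₁ }, { ω₂ }, { ω₃ }, { ω₄ }, { ω₅ }, { ω₆ }, { ω₁, ω₂ }, { ω₁, ω₃ }, { ω₁, ω₄ }, { ω₁, ω₅ }, { ω₁, ω₆ }, { ω₂, ω₃ }, { ω₂, ω₄ }, { ω₂, ω₅ }, { ω₂, ω₆ }, { ω₃, ω₄ }, { ω₃, ω₅ }, { ω₃, ω₆ }, { ω₄, ω₅ }, { ω₄, ω₆ }, { ω₅, ω₆ }, { ω₁, ω₂, ω₃ }, { ω₁, ω₂, ω₄ }, { ω₁, ω₂, ω₅ }, { ω₁, ω₂, ω₆ }, { ω₁, ω₃, ω₄ }, { ω₁, ω₃, ω₅ }, { ω₁, ω₃, ω₆ }, { ω₁, ω₄, ω₅ }, { ω₁, ω₄, ω₆ }, { ω₁, ω₅, ω₆ }, { ω₂, ω₃, ω₄ }, { ω₂, ω₃, ω₅ }, { ω₂, ω₃, ω₆ }, { ω₂, ω₄, ω₅ }, { ω₂, ω₄, ω₆ }, { ω₂, ω₅, ω₆ }, { ω₃, ω₄, ω₅ }, { ω₃, ω₄, ω₆ }, { ω₃, ω₅, ω₆ }, { ω₄, ω₅, ω₆ }, { ω₁, ω₂, ω₃, ω₄ }, { ω₁, ω₂, ω₃, ω₅ }, { ω₁, ω₂, ω₃, ω₆ }, { ω₁, ω₂, ω₄, ω₅ }, { ω₁, ω₂, ω₄, ω₆ }, { ω₁, ω₂, ω₅, ω₆ }, { ω₁, ω₃, ω₄, ω₅ }, { ω₁, ω₃, ω₄, ω₆ }, { ω₁, ω₃, ω₅, ω₆ }, { ω₁, ω₄, ω₅, ω₆ }, { ω₂, ω₃, ω₄, ω₅ }, { ω₂, ω₃, ω₄, ω₆ }, { ω₂, ω₃, ω₅, ω₆ }, { ω₂, ω₄, ω₅, ω₆ }, { ω₃, ω₄, ω₅, ω₆ }, { ω₁, ω₂, ω₃, ω₄, ω₅ }, { ω₁, ω₂, ω₃, ω₄, ω₆ }, { ω₁, ω₂, ω₃, ω₅, ω₆ }, { ω₁, ω₂, ω₄, ω₅, ω₆ }, { ω₁, ω₃, ω₄, ω₅, ω₆ }, { ω₂, ω₃, ω₄, ω₅, ω₆ }, X }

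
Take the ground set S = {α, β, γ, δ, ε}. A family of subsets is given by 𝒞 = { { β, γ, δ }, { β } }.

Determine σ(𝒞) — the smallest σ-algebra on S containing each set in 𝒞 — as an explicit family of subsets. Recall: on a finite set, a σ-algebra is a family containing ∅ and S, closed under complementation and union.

Take S₀ = 𝒞 ∪ {∅, S} = { {  }, { β }, { β, γ, δ }, S }.
Pass 1 (2 new):
  { α, ε }  = { β, γ, δ }ᶜ
  { α, γ, δ, ε }  = { β }ᶜ
Pass 2 adds 1:
  { α, β, ε }  = { α, ε } ∪ { β }
Pass 3. New:
  { γ, δ }  = { α, β, ε }ᶜ
Pass 4: no new sets; the family is a σ-algebra.

Hence σ(𝒞) has 8 members: { {  }, { β }, { α, ε }, { γ, δ }, { α, β, ε }, { β, γ, δ }, { α, γ, δ, ε }, S }.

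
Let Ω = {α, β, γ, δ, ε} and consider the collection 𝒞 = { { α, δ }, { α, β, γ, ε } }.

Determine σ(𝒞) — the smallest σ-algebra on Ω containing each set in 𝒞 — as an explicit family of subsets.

σ(𝒞) (8 sets): { {  }, { α }, { δ }, { α, δ }, { β, γ, ε }, { α, β, γ, ε }, { β, γ, δ, ε }, Ω }

Trace:
Initial family (4 sets): { {  }, { α, δ }, { α, β, γ, ε }, Ω }.
Step 1. New:
  { δ }  = { α, β, γ, ε }ᶜ
  { β, γ, ε }  = { α, δ }ᶜ
  |family| = 6
Step 2: +1 →
  { β, γ, δ, ε }  = { β, γ, ε } ∪ { δ }
  |family| = 7
Step 3 (1 new):
  { α }  = { β, γ, δ, ε }ᶜ
  |family| = 8
Step 4: closed — nothing new.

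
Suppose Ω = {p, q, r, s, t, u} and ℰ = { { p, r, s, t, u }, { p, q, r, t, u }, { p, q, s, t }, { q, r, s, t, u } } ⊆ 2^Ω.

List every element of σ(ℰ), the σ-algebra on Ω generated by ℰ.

Seed the family with ℰ together with ∅ and Ω: { ∅, { p, q, s, t }, { p, q, r, t, u }, { p, r, s, t, u }, { q, r, s, t, u }, Ω }.
Iteration 1. New:
  { p }  = complement { q, r, s, t, u }
  { q }  = complement { p, r, s, t, u }
  { s }  = complement { p, q, r, t, u }
  { r, u }  = complement { p, q, s, t }
Iteration 2 adds 6:
  { p, q }  = { q } ∪ { p }
  { p, s }  = { s } ∪ { p }
  { q, s }  = { q } ∪ { s }
  { p, r, u }  = { r, u } ∪ { p }
  { q, r, u }  = { q } ∪ { r, u }
  { r, s, u }  = { r, u } ∪ { s }
Iteration 3 adds 11:
  { p, q, s }  = { p, s } ∪ { p, q }
  { p, q, t }  = complement { r, s, u }
  { p, s, t }  = complement { q, r, u }
  { q, s, t }  = complement { p, r, u }
  { p, q, r, u }  = { p, q } ∪ { r, u }
  { p, r, s, u }  = { p, s } ∪ { r, u }
  { p, r, t, u }  = complement { q, s }
  { q, r, s, u }  = { r, u } ∪ { q, s }
  { q, r, t, u }  = complement { p, s }
  { r, s, t, u }  = complement { p, q }
  { p, q, r, s, u }  = { p, s } ∪ { q, r, u }
Iteration 4 adds 5:
  { t }  = complement { p, q, r, s, u }
  { p, t }  = complement { q, r, s, u }
  { q, t }  = complement { p, r, s, u }
  { s, t }  = complement { p, q, r, u }
  { r, t, u }  = complement { p, q, s }
Iteration 5: closed — nothing new.

|σ(ℰ)| = 32.  σ(ℰ) = { ∅, { p }, { q }, { s }, { t }, { p, q }, { p, s }, { p, t }, { q, s }, { q, t }, { r, u }, { s, t }, { p, q, s }, { p, q, t }, { p, r, u }, { p, s, t }, { q, r, u }, { q, s, t }, { r, s, u }, { r, t, u }, { p, q, r, u }, { p, q, s, t }, { p, r, s, u }, { p, r, t, u }, { q, r, s, u }, { q, r, t, u }, { r, s, t, u }, { p, q, r, s, u }, { p, q, r, t, u }, { p, r, s, t, u }, { q, r, s, t, u }, Ω }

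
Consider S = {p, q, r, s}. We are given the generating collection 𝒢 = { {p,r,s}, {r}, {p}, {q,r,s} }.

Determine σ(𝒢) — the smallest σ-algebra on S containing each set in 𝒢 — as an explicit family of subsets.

Take S₀ = 𝒢 ∪ {∅, S} = { {}, {p}, {r}, {p,r,s}, {q,r,s}, S }.
Round 1. New:
  {q}  = S∖{p,r,s}
  {p,r}  = {r} ∪ {p}
  {p,q,s}  = S∖{r}
  (now 9)
Round 2 (4 new):
  {p,q}  = {q} ∪ {p}
  {q,r}  = {q} ∪ {r}
  {q,s}  = S∖{p,r}
  {p,q,r}  = {q} ∪ {p,r}
  (now 13)
Round 3: 3 new —
  {s}  = S∖{p,q,r}
  {p,s}  = S∖{q,r}
  {r,s}  = S∖{p,q}
  (now 16)
Round 4: no new sets; the family is a σ-algebra.

|σ(𝒢)| = 16.  σ(𝒢) = { {}, {p}, {q}, {r}, {s}, {p,q}, {p,r}, {p,s}, {q,r}, {q,s}, {r,s}, {p,q,r}, {p,q,s}, {p,r,s}, {q,r,s}, S }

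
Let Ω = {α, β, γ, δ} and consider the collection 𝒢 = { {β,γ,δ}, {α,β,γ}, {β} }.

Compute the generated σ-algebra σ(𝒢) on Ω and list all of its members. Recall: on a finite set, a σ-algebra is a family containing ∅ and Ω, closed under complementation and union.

Initial family (5 sets): { ∅, {β}, {α,β,γ}, {β,γ,δ}, Ω }.
Pass 1: 3 new —
  {α}  = ᶜ of {β,γ,δ}
  {δ}  = ᶜ of {α,β,γ}
  {α,γ,δ}  = ᶜ of {β}
  [8 total]
Pass 2 (3 new):
  {α,β}  = {β} ∪ {α}
  {α,δ}  = {δ} ∪ {α}
  {β,δ}  = {δ} ∪ {β}
  [11 total]
Pass 3: 4 new —
  {α,γ}  = ᶜ of {β,δ}
  {β,γ}  = ᶜ of {α,δ}
  {γ,δ}  = ᶜ of {α,β}
  {α,β,δ}  = {α,δ} ∪ {α,β}
  [15 total]
Pass 4. New:
  {γ}  = ᶜ of {α,β,δ}
  [16 total]
Pass 5: stable.

σ(𝒢) = { ∅, {α}, {β}, {γ}, {δ}, {α,β}, {α,γ}, {α,δ}, {β,γ}, {β,δ}, {γ,δ}, {α,β,γ}, {α,β,δ}, {α,γ,δ}, {β,γ,δ}, Ω }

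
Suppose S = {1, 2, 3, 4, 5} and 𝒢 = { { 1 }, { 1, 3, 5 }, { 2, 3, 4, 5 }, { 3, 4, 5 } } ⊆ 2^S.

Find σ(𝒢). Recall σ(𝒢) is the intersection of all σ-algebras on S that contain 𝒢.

Take S₀ = 𝒢 ∪ {∅, S} = { ∅, { 1 }, { 1, 3, 5 }, { 3, 4, 5 }, { 2, 3, 4, 5 }, S }.
Iteration 1: 3 new —
  { 1, 2 }  = ᶜ of { 3, 4, 5 }
  { 2, 4 }  = ᶜ of { 1, 3, 5 }
  { 1, 3, 4, 5 }  = { 3, 4, 5 } ∪ { 1, 3, 5 }
  |family| = 9
Iteration 2. New:
  { 2 }  = ᶜ of { 1, 3, 4, 5 }
  { 1, 2, 4 }  = { 1, 2 } ∪ { 2, 4 }
  { 1, 2, 3, 5 }  = { 1, 2 } ∪ { 1, 3, 5 }
  |family| = 12
Iteration 3 adds 2:
  { 4 }  = ᶜ of { 1, 2, 3, 5 }
  { 3, 5 }  = ᶜ of { 1, 2, 4 }
  |family| = 14
Iteration 4. New:
  { 1, 4 }  = { 4 } ∪ { 1 }
  { 2, 3, 5 }  = { 2 } ∪ { 3, 5 }
  |family| = 16
Iteration 5: no new sets; the family is a σ-algebra.

|σ(𝒢)| = 16.  σ(𝒢) = { ∅, { 1 }, { 2 }, { 4 }, { 1, 2 }, { 1, 4 }, { 2, 4 }, { 3, 5 }, { 1, 2, 4 }, { 1, 3, 5 }, { 2, 3, 5 }, { 3, 4, 5 }, { 1, 2, 3, 5 }, { 1, 3, 4, 5 }, { 2, 3, 4, 5 }, S }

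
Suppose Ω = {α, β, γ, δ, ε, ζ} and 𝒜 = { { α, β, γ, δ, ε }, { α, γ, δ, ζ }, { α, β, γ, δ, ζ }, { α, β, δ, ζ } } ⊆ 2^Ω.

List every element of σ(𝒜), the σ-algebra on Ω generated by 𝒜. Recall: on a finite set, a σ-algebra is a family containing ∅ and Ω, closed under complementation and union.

Answer: σ(𝒜) = { {  }, { β }, { γ }, { ε }, { ζ }, { α, δ }, { β, γ }, { β, ε }, { β, ζ }, { γ, ε }, { γ, ζ }, { ε, ζ }, { α, β, δ }, { α, γ, δ }, { α, δ, ε }, { α, δ, ζ }, { β, γ, ε }, { β, γ, ζ }, { β, ε, ζ }, { γ, ε, ζ }, { α, β, γ, δ }, { α, β, δ, ε }, { α, β, δ, ζ }, { α, γ, δ, ε }, { α, γ, δ, ζ }, { α, δ, ε, ζ }, { β, γ, ε, ζ }, { α, β, γ, δ, ε }, { α, β, γ, δ, ζ }, { α, β, δ, ε, ζ }, { α, γ, δ, ε, ζ }, Ω }

Working:
Seed the family with 𝒜 together with ∅ and Ω: { {  }, { α, β, δ, ζ }, { α, γ, δ, ζ }, { α, β, γ, δ, ε }, { α, β, γ, δ, ζ }, Ω }.
Step 1 adds 4:
  { ε }  = ᶜ of { α, β, γ, δ, ζ }
  { ζ }  = ᶜ of { α, β, γ, δ, ε }
  { β, ε }  = ᶜ of { α, γ, δ, ζ }
  { γ, ε }  = ᶜ of { α, β, δ, ζ }
  — 10 sets.
Step 2 adds 6:
  { ε, ζ }  = { ζ } ∪ { ε }
  { β, γ, ε }  = { β, ε } ∪ { γ, ε }
  { β, ε, ζ }  = { β, ε } ∪ { ζ }
  { γ, ε, ζ }  = { ζ } ∪ { γ, ε }
  { α, β, δ, ε, ζ }  = { β, ε } ∪ { α, β, δ, ζ }
  { α, γ, δ, ε, ζ }  = { ε } ∪ { α, γ, δ, ζ }
  — 16 sets.
Step 3. New:
  { β }  = ᶜ of { α, γ, δ, ε, ζ }
  { γ }  = ᶜ of { α, β, δ, ε, ζ }
  { α, β, δ }  = ᶜ of { γ, ε, ζ }
  { α, γ, δ }  = ᶜ of { β, ε, ζ }
  { α, δ, ζ }  = ᶜ of { β, γ, ε }
  { α, β, γ, δ }  = ᶜ of { ε, ζ }
  { β, γ, ε, ζ }  = { β, ε } ∪ { γ, ε, ζ }
  — 23 sets.
Step 4 (7 new):
  { α, δ }  = ᶜ of { β, γ, ε, ζ }
  { β, γ }  = { β } ∪ { γ }
  { β, ζ }  = { β } ∪ { ζ }
  { γ, ζ }  = { ζ } ∪ { γ }
  { α, β, δ, ε }  = { β, ε } ∪ { α, β, δ }
  { α, γ, δ, ε }  = { ε } ∪ { α, γ, δ }
  { α, δ, ε, ζ }  = { ε, ζ } ∪ { α, δ, ζ }
  — 30 sets.
Step 5: 2 new —
  { α, δ, ε }  = { ε } ∪ { α, δ }
  { β, γ, ζ }  = { β } ∪ { γ, ζ }
  — 32 sets.
Step 6: already closed under ᶜ and ∪.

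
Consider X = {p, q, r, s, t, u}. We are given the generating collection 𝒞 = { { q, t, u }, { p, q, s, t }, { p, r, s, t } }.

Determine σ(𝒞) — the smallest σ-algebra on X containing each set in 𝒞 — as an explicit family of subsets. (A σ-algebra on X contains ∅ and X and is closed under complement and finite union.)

Start: 𝒞 ∪ {∅, X} = { {  }, { q, t, u }, { p, q, s, t }, { p, r, s, t }, X }.
Iteration 1: +5 →
  { q, u }  = { p, r, s, t }ᶜ
  { r, u }  = { p, q, s, t }ᶜ
  { p, r, s }  = { q, t, u }ᶜ
  { p, q, r, s, t }  = { p, r, s, t } ∪ { p, q, s, t }
  { p, q, s, t, u }  = { q, t, u } ∪ { p, q, s, t }
  [10 total]
Iteration 2: +7 →
  { r }  = { p, q, s, t, u }ᶜ
  { u }  = { p, q, r, s, t }ᶜ
  { q, r, u }  = { q, u } ∪ { r, u }
  { p, r, s, u }  = { p, r, s } ∪ { r, u }
  { q, r, t, u }  = { q, t, u } ∪ { r, u }
  { p, q, r, s, u }  = { q, u } ∪ { p, r, s }
  { p, r, s, t, u }  = { p, r, s, t } ∪ { r, u }
  [17 total]
Iteration 3: 5 new —
  { q }  = { p, r, s, t, u }ᶜ
  { t }  = { p, q, r, s, u }ᶜ
  { p, s }  = { q, r, t, u }ᶜ
  { q, t }  = { p, r, s, u }ᶜ
  { p, s, t }  = { q, r, u }ᶜ
  [22 total]
Iteration 4. New:
  { q, r }  = { q } ∪ { r }
  { r, t }  = { t } ∪ { r }
  { t, u }  = { u } ∪ { t }
  { p, q, s }  = { q } ∪ { p, s }
  { p, s, u }  = { u } ∪ { p, s }
  { q, r, t }  = { q, t } ∪ { r }
  { r, t, u }  = { t } ∪ { r, u }
  { p, q, r, s }  = { q } ∪ { p, r, s }
  { p, q, s, u }  = { q, u } ∪ { p, s }
  { p, s, t, u }  = { p, s, t } ∪ { u }
  [32 total]
Iteration 5: closed — nothing new.

Hence σ(𝒞) has 32 members: { {  }, { q }, { r }, { t }, { u }, { p, s }, { q, r }, { q, t }, { q, u }, { r, t }, { r, u }, { t, u }, { p, q, s }, { p, r, s }, { p, s, t }, { p, s, u }, { q, r, t }, { q, r, u }, { q, t, u }, { r, t, u }, { p, q, r, s }, { p, q, s, t }, { p, q, s, u }, { p, r, s, t }, { p, r, s, u }, { p, s, t, u }, { q, r, t, u }, { p, q, r, s, t }, { p, q, r, s, u }, { p, q, s, t, u }, { p, r, s, t, u }, X }.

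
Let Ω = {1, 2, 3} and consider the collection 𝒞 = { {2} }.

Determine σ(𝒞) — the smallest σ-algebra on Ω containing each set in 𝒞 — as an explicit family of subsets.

σ(𝒞) = { {}, {2}, {1,3}, Ω }

Check:
Initial family (3 sets): { {}, {2}, Ω }.
Step 1: +1 →
  {1,3}  = {2}ᶜ
  — 4 sets.
Step 2: no new sets; the family is a σ-algebra.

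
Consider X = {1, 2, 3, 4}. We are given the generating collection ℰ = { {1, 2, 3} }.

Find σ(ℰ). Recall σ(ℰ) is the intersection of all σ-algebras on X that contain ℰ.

Initial family (3 sets): { {}, {1, 2, 3}, X }.
Iteration 1: +1 →
  {4}  = ᶜ of {1, 2, 3}
Iteration 2: stable.

Hence σ(ℰ) has 4 members: { {}, {4}, {1, 2, 3}, X }.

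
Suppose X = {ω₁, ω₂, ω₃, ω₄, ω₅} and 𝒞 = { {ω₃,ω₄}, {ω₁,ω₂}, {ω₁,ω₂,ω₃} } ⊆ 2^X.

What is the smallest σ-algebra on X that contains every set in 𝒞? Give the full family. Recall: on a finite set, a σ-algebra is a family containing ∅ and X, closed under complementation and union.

Take S₀ = 𝒞 ∪ {∅, X} = { {}, {ω₁,ω₂}, {ω₃,ω₄}, {ω₁,ω₂,ω₃}, X }.
Step 1. New:
  {ω₄,ω₅}  = ᶜ of {ω₁,ω₂,ω₃}
  {ω₁,ω₂,ω₅}  = ᶜ of {ω₃,ω₄}
  {ω₃,ω₄,ω₅}  = ᶜ of {ω₁,ω₂}
  {ω₁,ω₂,ω₃,ω₄}  = {ω₃,ω₄} ∪ {ω₁,ω₂,ω₃}
Step 2: 3 new —
  {ω₅}  = ᶜ of {ω₁,ω₂,ω₃,ω₄}
  {ω₁,ω₂,ω₃,ω₅}  = {ω₁,ω₂,ω₃} ∪ {ω₁,ω₂,ω₅}
  {ω₁,ω₂,ω₄,ω₅}  = {ω₁,ω₂} ∪ {ω₄,ω₅}
Step 3: 2 new —
  {ω₃}  = ᶜ of {ω₁,ω₂,ω₄,ω₅}
  {ω₄}  = ᶜ of {ω₁,ω₂,ω₃,ω₅}
Step 4. New:
  {ω₃,ω₅}  = {ω₃} ∪ {ω₅}
  {ω₁,ω₂,ω₄}  = {ω₁,ω₂} ∪ {ω₄}
After Step 5 the family is unchanged; done.

|σ(𝒞)| = 16.  σ(𝒞) = { {}, {ω₃}, {ω₄}, {ω₅}, {ω₁,ω₂}, {ω₃,ω₄}, {ω₃,ω₅}, {ω₄,ω₅}, {ω₁,ω₂,ω₃}, {ω₁,ω₂,ω₄}, {ω₁,ω₂,ω₅}, {ω₃,ω₄,ω₅}, {ω₁,ω₂,ω₃,ω₄}, {ω₁,ω₂,ω₃,ω₅}, {ω₁,ω₂,ω₄,ω₅}, X }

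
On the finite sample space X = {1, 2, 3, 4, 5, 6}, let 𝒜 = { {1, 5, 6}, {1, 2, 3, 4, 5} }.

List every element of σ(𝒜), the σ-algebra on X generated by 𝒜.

Answer: σ(𝒜) = { {}, {6}, {1, 5}, {1, 5, 6}, {2, 3, 4}, {2, 3, 4, 6}, {1, 2, 3, 4, 5}, X }

Derivation:
Start: 𝒜 ∪ {∅, X} = { {}, {1, 5, 6}, {1, 2, 3, 4, 5}, X }.
Iteration 1. New:
  {6}  = X∖{1, 2, 3, 4, 5}
  {2, 3, 4}  = X∖{1, 5, 6}
  |family| = 6
Iteration 2 adds 1:
  {2, 3, 4, 6}  = {2, 3, 4} ∪ {6}
  |family| = 7
Iteration 3: 1 new —
  {1, 5}  = X∖{2, 3, 4, 6}
  |family| = 8
Iteration 4 adds nothing — fixpoint reached.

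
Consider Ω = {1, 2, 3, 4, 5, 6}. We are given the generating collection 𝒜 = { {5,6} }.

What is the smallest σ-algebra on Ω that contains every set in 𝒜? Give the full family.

|σ(𝒜)| = 4.  σ(𝒜) = { {}, {5,6}, {1,2,3,4}, Ω }

Working:
Seed the family with 𝒜 together with ∅ and Ω: { {}, {5,6}, Ω }.
Step 1: +1 →
  {1,2,3,4}  = Ω∖{5,6}
  |family| = 4
Step 2: stable.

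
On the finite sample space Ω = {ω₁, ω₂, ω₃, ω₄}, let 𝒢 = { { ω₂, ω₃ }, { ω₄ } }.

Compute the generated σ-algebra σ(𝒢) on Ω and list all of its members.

Answer: σ(𝒢) = { ∅, { ω₁ }, { ω₄ }, { ω₁, ω₄ }, { ω₂, ω₃ }, { ω₁, ω₂, ω₃ }, { ω₂, ω₃, ω₄ }, Ω }

Check:
Initial family (4 sets): { ∅, { ω₄ }, { ω₂, ω₃ }, Ω }.
Step 1. New:
  { ω₁, ω₄ }  = Ω∖{ ω₂, ω₃ }
  { ω₁, ω₂, ω₃ }  = Ω∖{ ω₄ }
  { ω₂, ω₃, ω₄ }  = { ω₄ } ∪ { ω₂, ω₃ }
  (now 7)
Step 2: 1 new —
  { ω₁ }  = Ω∖{ ω₂, ω₃, ω₄ }
  (now 8)
Step 3: no new sets; the family is a σ-algebra.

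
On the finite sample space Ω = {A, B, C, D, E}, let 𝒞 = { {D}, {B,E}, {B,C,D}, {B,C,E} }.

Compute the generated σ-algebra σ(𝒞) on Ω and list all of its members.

σ(𝒞) = { {}, {A}, {B}, {C}, {D}, {E}, {A,B}, {A,C}, {A,D}, {A,E}, {B,C}, {B,D}, {B,E}, {C,D}, {C,E}, {D,E}, {A,B,C}, {A,B,D}, {A,B,E}, {A,C,D}, {A,C,E}, {A,D,E}, {B,C,D}, {B,C,E}, {B,D,E}, {C,D,E}, {A,B,C,D}, {A,B,C,E}, {A,B,D,E}, {A,C,D,E}, {B,C,D,E}, Ω }

Trace:
Initial family (6 sets): { {}, {D}, {B,E}, {B,C,D}, {B,C,E}, Ω }.
Round 1: +6 →
  {A,D}  = Ω∖{B,C,E}
  {A,E}  = Ω∖{B,C,D}
  {A,C,D}  = Ω∖{B,E}
  {B,D,E}  = {B,E} ∪ {D}
  {A,B,C,E}  = Ω∖{D}
  {B,C,D,E}  = {B,E} ∪ {B,C,D}
  |family| = 12
Round 2: +7 →
  {A}  = Ω∖{B,C,D,E}
  {A,C}  = Ω∖{B,D,E}
  {A,B,E}  = {B,E} ∪ {A,E}
  {A,D,E}  = {A,D} ∪ {A,E}
  {A,B,C,D}  = {B,C,D} ∪ {A,C,D}
  {A,B,D,E}  = {B,E} ∪ {A,D}
  {A,C,D,E}  = {A,C,D} ∪ {A,E}
  |family| = 19
Round 3 (6 new):
  {B}  = Ω∖{A,C,D,E}
  {C}  = Ω∖{A,B,D,E}
  {E}  = Ω∖{A,B,C,D}
  {B,C}  = Ω∖{A,D,E}
  {C,D}  = Ω∖{A,B,E}
  {A,C,E}  = {A,C} ∪ {A,E}
  |family| = 25
Round 4: +7 →
  {A,B}  = {B} ∪ {A}
  {B,D}  = Ω∖{A,C,E}
  {C,E}  = {E} ∪ {C}
  {D,E}  = {E} ∪ {D}
  {A,B,C}  = {B} ∪ {A,C}
  {A,B,D}  = {B} ∪ {A,D}
  {C,D,E}  = {C,D} ∪ {E}
  |family| = 32
Round 5: no new sets; the family is a σ-algebra.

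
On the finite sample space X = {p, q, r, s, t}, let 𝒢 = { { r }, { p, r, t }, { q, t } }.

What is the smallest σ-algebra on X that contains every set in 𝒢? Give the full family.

Initial family (5 sets): { {}, { r }, { q, t }, { p, r, t }, X }.
Pass 1: 5 new —
  { q, s }  = { p, r, t }ᶜ
  { p, r, s }  = { q, t }ᶜ
  { q, r, t }  = { r } ∪ { q, t }
  { p, q, r, t }  = { q, t } ∪ { p, r, t }
  { p, q, s, t }  = { r }ᶜ
  [10 total]
Pass 2 adds 7:
  { s }  = { p, q, r, t }ᶜ
  { p, s }  = { q, r, t }ᶜ
  { q, r, s }  = { r } ∪ { q, s }
  { q, s, t }  = { q, t } ∪ { q, s }
  { p, q, r, s }  = { p, r, s } ∪ { q, s }
  { p, r, s, t }  = { p, r, t } ∪ { p, r, s }
  { q, r, s, t }  = { q, r, t } ∪ { q, s }
  [17 total]
Pass 3 adds 7:
  { p }  = { q, r, s, t }ᶜ
  { q }  = { p, r, s, t }ᶜ
  { t }  = { p, q, r, s }ᶜ
  { p, r }  = { q, s, t }ᶜ
  { p, t }  = { q, r, s }ᶜ
  { r, s }  = { r } ∪ { s }
  { p, q, s }  = { p, s } ∪ { q, s }
  [24 total]
Pass 4 adds 8:
  { p, q }  = { q } ∪ { p }
  { q, r }  = { q } ∪ { r }
  { r, t }  = { p, q, s }ᶜ
  { s, t }  = { t } ∪ { s }
  { p, q, r }  = { q } ∪ { p, r }
  { p, q, t }  = { r, s }ᶜ
  { p, s, t }  = { t } ∪ { p, s }
  { r, s, t }  = { r, s } ∪ { t }
  [32 total]
After Pass 5 the family is unchanged; done.

Therefore σ(𝒢) = { {}, { p }, { q }, { r }, { s }, { t }, { p, q }, { p, r }, { p, s }, { p, t }, { q, r }, { q, s }, { q, t }, { r, s }, { r, t }, { s, t }, { p, q, r }, { p, q, s }, { p, q, t }, { p, r, s }, { p, r, t }, { p, s, t }, { q, r, s }, { q, r, t }, { q, s, t }, { r, s, t }, { p, q, r, s }, { p, q, r, t }, { p, q, s, t }, { p, r, s, t }, { q, r, s, t }, X } (|σ(𝒢)| = 32).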